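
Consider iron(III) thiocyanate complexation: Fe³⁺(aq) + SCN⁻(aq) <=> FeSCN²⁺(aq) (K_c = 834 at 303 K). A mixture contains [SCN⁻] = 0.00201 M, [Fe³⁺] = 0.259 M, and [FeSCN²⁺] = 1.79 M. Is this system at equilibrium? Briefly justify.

Q_c = [FeSCN²⁺] / ([Fe³⁺]·[SCN⁻]) = (1.79) / ((0.259)·(0.00201)) = 3440
Q_c = 3440 > K_c = 834: net reverse reaction.

no; Q > K, reaction proceeds in reverse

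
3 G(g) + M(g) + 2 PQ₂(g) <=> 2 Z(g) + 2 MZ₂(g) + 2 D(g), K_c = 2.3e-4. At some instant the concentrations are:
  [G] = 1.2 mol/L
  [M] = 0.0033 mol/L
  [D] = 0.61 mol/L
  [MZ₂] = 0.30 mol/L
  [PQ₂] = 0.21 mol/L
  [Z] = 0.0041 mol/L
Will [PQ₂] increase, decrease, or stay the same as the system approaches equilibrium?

Q_c = [Z]²·[MZ₂]²·[D]² / ([G]³·[M]·[PQ₂]²) = (0.0041)²·(0.30)²·(0.61)² / ((1.2)³·(0.0033)·(0.21)²) = 0.0022
Q_c = 0.0022 > K_c = 2.3e-4: net reverse reaction.
PQ₂ is a reactant, so it increases.

increase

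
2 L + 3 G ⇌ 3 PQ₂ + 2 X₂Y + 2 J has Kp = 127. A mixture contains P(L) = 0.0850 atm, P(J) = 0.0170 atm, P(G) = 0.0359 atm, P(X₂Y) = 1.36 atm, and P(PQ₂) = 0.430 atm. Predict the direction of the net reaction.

no net change (already at equilibrium)

Qp = P(PQ₂)³·P(X₂Y)²·P(J)² / (P(L)²·P(G)³) = (0.430)³·(1.36)²·(0.0170)² / ((0.0850)²·(0.0359)³) = 127
Qp = 127 = Kp, so the system is already at equilibrium.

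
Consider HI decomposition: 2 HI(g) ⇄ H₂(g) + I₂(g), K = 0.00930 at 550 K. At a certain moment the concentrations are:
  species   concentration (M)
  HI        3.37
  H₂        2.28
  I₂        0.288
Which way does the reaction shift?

reverse (toward reactants)

Q = [H₂]·[I₂] / [HI]² = (2.28)·(0.288) / (3.37)² = 0.0578
Q = 0.0578 > K = 0.00930, so the reverse reaction proceeds.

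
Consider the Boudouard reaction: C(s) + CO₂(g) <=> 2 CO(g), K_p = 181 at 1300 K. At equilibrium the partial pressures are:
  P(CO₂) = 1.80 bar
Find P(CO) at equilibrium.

(C is a pure solid — omitted from K_p.)
At equilibrium, K_p = P(CO)² / P(CO₂) = 181.
(P(CO))² / (1.80) = 181
P(CO)² = 326 ⇒ P(CO) = 18.0 bar

P(CO) = 18.0 bar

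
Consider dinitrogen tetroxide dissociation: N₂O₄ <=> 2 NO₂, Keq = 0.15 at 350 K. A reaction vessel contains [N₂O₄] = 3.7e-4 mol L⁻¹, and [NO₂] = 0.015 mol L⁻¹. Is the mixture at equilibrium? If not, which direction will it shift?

Q = [NO₂]² / [N₂O₄] = (0.015)² / (3.7e-4) = 0.61
Q = 0.61 > Keq = 0.15: net reverse reaction.

no; Q > K, reaction proceeds in reverse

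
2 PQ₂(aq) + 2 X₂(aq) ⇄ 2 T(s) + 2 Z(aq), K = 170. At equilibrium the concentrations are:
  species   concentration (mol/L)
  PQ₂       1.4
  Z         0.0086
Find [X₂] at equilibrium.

(T is a pure solid — omitted from K.)
At equilibrium, K = [Z]² / ([PQ₂]²·[X₂]²) = 170.
(0.0086)² / ((1.4)²·([X₂])²) = 170
[X₂]² = 2.22×10⁻⁷ ⇒ [X₂] = 4.7×10⁻⁴ mol/L

[X₂] = 4.7×10⁻⁴ mol/L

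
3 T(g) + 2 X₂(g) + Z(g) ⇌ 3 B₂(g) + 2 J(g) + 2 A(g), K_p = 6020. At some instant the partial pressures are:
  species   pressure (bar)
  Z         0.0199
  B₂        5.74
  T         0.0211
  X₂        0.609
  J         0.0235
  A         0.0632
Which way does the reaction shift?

Q_p = P(B₂)³·P(J)²·P(A)² / (P(T)³·P(X₂)²·P(Z)) = (5.74)³·(0.0235)²·(0.0632)² / ((0.0211)³·(0.609)²·(0.0199)) = 6020
Q_p = 6020 = K_p, so the system is already at equilibrium.

no net change (already at equilibrium)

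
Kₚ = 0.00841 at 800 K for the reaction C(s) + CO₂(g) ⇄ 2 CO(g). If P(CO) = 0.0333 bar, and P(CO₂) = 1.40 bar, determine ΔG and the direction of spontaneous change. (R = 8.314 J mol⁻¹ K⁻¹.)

(C is a pure solid — omitted from Qₚ.)
Qₚ = P(CO)² / P(CO₂) = (0.0333)² / (1.40) = 7.92×10⁻⁴
ΔG = RT ln(Qₚ/Kₚ) = (8.314 J mol⁻¹ K⁻¹)(800 K) × ln(7.92×10⁻⁴/0.00841)
   = (6.651 kJ/mol)(-2.363) = -15.7 kJ/mol
ΔG < 0, so the forward reaction is spontaneous (proceeds forward).

ΔG = -15.7 kJ/mol; the forward reaction is spontaneous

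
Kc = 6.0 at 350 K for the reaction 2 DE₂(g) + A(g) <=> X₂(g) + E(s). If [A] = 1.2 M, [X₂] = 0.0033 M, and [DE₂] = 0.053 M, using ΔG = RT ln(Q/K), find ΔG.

ΔG = -5.28 kJ/mol

(E is a pure solid — omitted from Qc.)
Qc = [X₂] / ([DE₂]²·[A]) = (0.0033) / ((0.053)²·(1.2)) = 0.979
ΔG = RT ln(Qc/Kc) = (8.314 J mol⁻¹ K⁻¹)(350 K) × ln(0.979/6.0)
   = (2.910 kJ/mol)(-1.813) = -5.28 kJ/mol
ΔG < 0, so the forward reaction is spontaneous (proceeds forward).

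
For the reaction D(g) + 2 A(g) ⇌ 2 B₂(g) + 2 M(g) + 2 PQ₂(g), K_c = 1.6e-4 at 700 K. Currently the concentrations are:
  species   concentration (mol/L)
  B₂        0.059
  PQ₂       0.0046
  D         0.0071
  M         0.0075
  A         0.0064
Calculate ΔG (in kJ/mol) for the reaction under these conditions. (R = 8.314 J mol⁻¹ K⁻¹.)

ΔG = -14.1 kJ/mol

Q_c = [B₂]²·[M]²·[PQ₂]² / ([D]·[A]²) = (0.059)²·(0.0075)²·(0.0046)² / ((0.0071)·(0.0064)²) = 1.42e-5
ΔG = RT ln(Q_c/K_c) = (8.314 J mol⁻¹ K⁻¹)(700 K) × ln(1.42e-5/1.6e-4)
   = (5.820 kJ/mol)(-2.422) = -14.1 kJ/mol
ΔG < 0, so the forward reaction is spontaneous (proceeds forward).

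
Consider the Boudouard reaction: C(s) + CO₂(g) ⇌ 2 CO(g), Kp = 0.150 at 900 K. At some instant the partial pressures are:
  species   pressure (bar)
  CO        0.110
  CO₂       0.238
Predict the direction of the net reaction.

(C is a pure solid — omitted from Qp.)
Qp = P(CO)² / P(CO₂) = (0.110)² / (0.238) = 0.0508
Qp = 0.0508 < Kp = 0.150, so the forward reaction proceeds.

in the forward direction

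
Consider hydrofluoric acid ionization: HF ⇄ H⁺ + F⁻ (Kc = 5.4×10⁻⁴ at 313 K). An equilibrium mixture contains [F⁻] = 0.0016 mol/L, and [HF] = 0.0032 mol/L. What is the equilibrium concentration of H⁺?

At equilibrium, Kc = [H⁺]·[F⁻] / [HF] = 5.4×10⁻⁴.
([H⁺])·(0.0016) / (0.0032) = 5.4×10⁻⁴
[H⁺] = 0.00108 = 0.0011 mol/L

[H⁺] = 0.0011 mol/L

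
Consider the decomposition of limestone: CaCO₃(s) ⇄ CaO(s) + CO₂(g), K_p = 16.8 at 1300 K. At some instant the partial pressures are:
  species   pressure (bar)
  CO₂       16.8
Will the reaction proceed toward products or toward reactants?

(CaCO₃, CaO are pure solids — omitted from Q_p.)
Q_p = P(CO₂) = 16.8
Q_p = 16.8 = K_p, so the system is already at equilibrium.

at equilibrium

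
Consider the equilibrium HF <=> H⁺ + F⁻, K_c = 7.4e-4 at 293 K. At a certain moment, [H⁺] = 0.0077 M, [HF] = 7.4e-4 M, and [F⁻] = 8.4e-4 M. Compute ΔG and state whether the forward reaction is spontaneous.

ΔG = 6.01 kJ/mol; the forward reaction is non-spontaneous

Q_c = [H⁺]·[F⁻] / [HF] = (0.0077)·(8.4e-4) / (7.4e-4) = 0.00874
ΔG = RT ln(Q_c/K_c) = (8.314 J mol⁻¹ K⁻¹)(293 K) × ln(0.00874/7.4e-4)
   = (2.436 kJ/mol)(2.469) = 6.01 kJ/mol
ΔG > 0, so the forward reaction is non-spontaneous (proceeds in reverse).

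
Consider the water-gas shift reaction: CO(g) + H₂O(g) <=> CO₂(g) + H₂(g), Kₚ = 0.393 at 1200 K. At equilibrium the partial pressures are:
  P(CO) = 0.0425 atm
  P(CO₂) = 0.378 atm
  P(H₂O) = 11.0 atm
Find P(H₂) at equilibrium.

P(H₂) = 0.486 atm

At equilibrium, Kₚ = P(CO₂)·P(H₂) / (P(CO)·P(H₂O)) = 0.393.
(0.378)·(P(H₂)) / ((0.0425)·(11.0)) = 0.393
P(H₂) = 0.486 atm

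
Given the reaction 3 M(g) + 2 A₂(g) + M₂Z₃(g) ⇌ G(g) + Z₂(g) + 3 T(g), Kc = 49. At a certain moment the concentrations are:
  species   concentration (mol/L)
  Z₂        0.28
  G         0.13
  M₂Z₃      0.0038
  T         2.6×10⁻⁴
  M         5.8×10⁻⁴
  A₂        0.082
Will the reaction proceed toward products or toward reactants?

Qc = [G]·[Z₂]·[T]³ / ([M]³·[A₂]²·[M₂Z₃]) = (0.13)·(0.28)·(2.6×10⁻⁴)³ / ((5.8×10⁻⁴)³·(0.082)²·(0.0038)) = 130
Qc = 130 > Kc = 49, so the reverse reaction proceeds.

to the left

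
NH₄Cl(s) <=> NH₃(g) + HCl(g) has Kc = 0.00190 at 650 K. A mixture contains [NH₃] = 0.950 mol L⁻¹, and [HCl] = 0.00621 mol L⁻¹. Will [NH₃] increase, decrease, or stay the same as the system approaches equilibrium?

decrease

(NH₄Cl is a pure solid — omitted from Qc.)
Qc = [NH₃]·[HCl] = (0.950)·(0.00621) = 0.00590
Qc = 0.00590 > Kc = 0.00190: net reverse reaction.
NH₃ is a product, so it decreases.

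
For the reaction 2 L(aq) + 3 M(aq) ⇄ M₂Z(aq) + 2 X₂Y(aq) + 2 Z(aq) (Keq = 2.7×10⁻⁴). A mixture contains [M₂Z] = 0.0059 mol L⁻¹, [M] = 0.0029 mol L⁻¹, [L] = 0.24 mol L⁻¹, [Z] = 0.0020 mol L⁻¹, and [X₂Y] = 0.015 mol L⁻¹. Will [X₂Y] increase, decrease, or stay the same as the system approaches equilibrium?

decrease

Q = [M₂Z]·[X₂Y]²·[Z]² / ([L]²·[M]³) = (0.0059)·(0.015)²·(0.0020)² / ((0.24)²·(0.0029)³) = 0.0038
Q = 0.0038 > Keq = 2.7×10⁻⁴: net reverse reaction.
X₂Y is a product, so it decreases.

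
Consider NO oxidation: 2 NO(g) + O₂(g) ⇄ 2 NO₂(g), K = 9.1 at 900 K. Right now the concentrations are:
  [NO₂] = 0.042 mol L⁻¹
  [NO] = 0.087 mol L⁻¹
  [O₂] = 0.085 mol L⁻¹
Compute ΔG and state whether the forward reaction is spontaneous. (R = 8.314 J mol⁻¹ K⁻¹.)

ΔG = -8.98 kJ/mol; the forward reaction is spontaneous

Q = [NO₂]² / ([NO]²·[O₂]) = (0.042)² / ((0.087)²·(0.085)) = 2.74
ΔG = RT ln(Q/K) = (8.314 J mol⁻¹ K⁻¹)(900 K) × ln(2.74/9.1)
   = (7.483 kJ/mol)(-1.200) = -8.98 kJ/mol
ΔG < 0, so the forward reaction is spontaneous (proceeds forward).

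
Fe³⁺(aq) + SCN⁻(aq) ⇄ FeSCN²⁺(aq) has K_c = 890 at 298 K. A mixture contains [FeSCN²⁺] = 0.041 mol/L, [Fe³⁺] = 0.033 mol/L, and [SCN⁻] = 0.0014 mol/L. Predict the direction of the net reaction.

no net change (already at equilibrium)

Q_c = [FeSCN²⁺] / ([Fe³⁺]·[SCN⁻]) = (0.041) / ((0.033)·(0.0014)) = 890
Q_c = 890 = K_c, so the system is already at equilibrium.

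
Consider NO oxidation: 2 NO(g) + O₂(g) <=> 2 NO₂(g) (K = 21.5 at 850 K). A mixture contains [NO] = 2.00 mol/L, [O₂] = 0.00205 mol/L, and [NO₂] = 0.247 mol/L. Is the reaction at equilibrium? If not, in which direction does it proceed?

Q = [NO₂]² / ([NO]²·[O₂]) = (0.247)² / ((2.00)²·(0.00205)) = 7.44
Q = 7.44 < K = 21.5, so the forward reaction proceeds.

in the forward direction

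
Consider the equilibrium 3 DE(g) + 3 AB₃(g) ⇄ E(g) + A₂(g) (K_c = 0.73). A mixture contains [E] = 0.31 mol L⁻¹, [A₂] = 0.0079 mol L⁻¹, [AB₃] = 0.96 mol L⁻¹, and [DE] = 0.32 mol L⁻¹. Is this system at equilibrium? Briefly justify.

Q_c = [E]·[A₂] / ([DE]³·[AB₃]³) = (0.31)·(0.0079) / ((0.32)³·(0.96)³) = 0.084
Q_c = 0.084 < K_c = 0.73: net forward reaction.

no; Q < K, reaction proceeds forward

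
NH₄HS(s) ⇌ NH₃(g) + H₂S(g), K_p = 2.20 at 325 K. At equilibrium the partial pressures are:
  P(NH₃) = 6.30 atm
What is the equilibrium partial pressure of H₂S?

P(H₂S) = 0.349 atm

(NH₄HS is a pure solid — omitted from K_p.)
At equilibrium, K_p = P(NH₃)·P(H₂S) = 2.20.
(6.30)·(P(H₂S)) = 2.20
P(H₂S) = 0.349 atm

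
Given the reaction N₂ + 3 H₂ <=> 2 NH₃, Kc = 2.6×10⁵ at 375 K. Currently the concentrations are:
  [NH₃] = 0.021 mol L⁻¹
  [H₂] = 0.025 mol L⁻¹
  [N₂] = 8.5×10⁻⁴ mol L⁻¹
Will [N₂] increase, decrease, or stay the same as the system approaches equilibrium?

Qc = [NH₃]² / ([N₂]·[H₂]³) = (0.021)² / ((8.5×10⁻⁴)·(0.025)³) = 33000
Qc = 33000 < Kc = 2.6×10⁵: net forward reaction.
N₂ is a reactant, so it decreases.

decrease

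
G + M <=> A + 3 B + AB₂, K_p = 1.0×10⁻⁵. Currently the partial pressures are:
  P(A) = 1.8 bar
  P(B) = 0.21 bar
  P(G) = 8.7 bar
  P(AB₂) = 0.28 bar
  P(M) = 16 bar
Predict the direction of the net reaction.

Q_p = P(A)·P(B)³·P(AB₂) / (P(G)·P(M)) = (1.8)·(0.21)³·(0.28) / ((8.7)·(16)) = 3.4×10⁻⁵
Q_p = 3.4×10⁻⁵ > K_p = 1.0×10⁻⁵, so the reverse reaction proceeds.

toward reactants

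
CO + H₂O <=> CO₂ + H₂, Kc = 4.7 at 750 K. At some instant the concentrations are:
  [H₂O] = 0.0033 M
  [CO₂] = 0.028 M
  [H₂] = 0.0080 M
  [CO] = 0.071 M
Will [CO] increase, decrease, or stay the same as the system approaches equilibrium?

Qc = [CO₂]·[H₂] / ([CO]·[H₂O]) = (0.028)·(0.0080) / ((0.071)·(0.0033)) = 0.96
Qc = 0.96 < Kc = 4.7: net forward reaction.
CO is a reactant, so it decreases.

decrease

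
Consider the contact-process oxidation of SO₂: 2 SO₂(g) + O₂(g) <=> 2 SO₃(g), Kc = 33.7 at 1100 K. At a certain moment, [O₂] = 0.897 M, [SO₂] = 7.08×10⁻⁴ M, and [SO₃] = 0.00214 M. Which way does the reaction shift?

Qc = [SO₃]² / ([SO₂]²·[O₂]) = (0.00214)² / ((7.08×10⁻⁴)²·(0.897)) = 10.2
Qc = 10.2 < Kc = 33.7, so the forward reaction proceeds.

forward (toward products)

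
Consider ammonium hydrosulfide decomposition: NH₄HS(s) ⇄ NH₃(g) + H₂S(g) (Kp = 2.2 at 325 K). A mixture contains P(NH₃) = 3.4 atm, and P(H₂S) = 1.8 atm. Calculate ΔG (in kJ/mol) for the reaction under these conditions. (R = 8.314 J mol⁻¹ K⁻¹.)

ΔG = 2.76 kJ/mol

(NH₄HS is a pure solid — omitted from Qp.)
Qp = P(NH₃)·P(H₂S) = (3.4)·(1.8) = 6.12
ΔG = RT ln(Qp/Kp) = (8.314 J mol⁻¹ K⁻¹)(325 K) × ln(6.12/2.2)
   = (2.702 kJ/mol)(1.023) = 2.76 kJ/mol
ΔG > 0, so the forward reaction is non-spontaneous (proceeds in reverse).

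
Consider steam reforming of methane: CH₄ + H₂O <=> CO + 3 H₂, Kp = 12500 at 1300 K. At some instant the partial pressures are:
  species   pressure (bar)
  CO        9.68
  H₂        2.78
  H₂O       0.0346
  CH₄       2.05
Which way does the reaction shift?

Qp = P(CO)·P(H₂)³ / (P(CH₄)·P(H₂O)) = (9.68)·(2.78)³ / ((2.05)·(0.0346)) = 2930
Qp = 2930 < Kp = 12500, so the forward reaction proceeds.

in the forward direction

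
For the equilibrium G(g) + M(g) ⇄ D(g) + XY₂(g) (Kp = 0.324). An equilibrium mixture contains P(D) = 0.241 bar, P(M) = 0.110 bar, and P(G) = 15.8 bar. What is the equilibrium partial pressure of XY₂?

P(XY₂) = 2.34 bar

At equilibrium, Kp = P(D)·P(XY₂) / (P(G)·P(M)) = 0.324.
(0.241)·(P(XY₂)) / ((15.8)·(0.110)) = 0.324
P(XY₂) = 2.34 bar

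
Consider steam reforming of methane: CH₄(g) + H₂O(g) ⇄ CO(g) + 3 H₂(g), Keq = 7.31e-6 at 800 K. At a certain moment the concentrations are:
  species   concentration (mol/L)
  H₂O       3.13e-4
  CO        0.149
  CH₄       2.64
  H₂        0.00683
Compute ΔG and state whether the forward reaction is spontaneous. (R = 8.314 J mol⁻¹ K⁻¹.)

ΔG = 13.7 kJ/mol; the forward reaction is non-spontaneous

Q = [CO]·[H₂]³ / ([CH₄]·[H₂O]) = (0.149)·(0.00683)³ / ((2.64)·(3.13e-4)) = 5.75e-5
ΔG = RT ln(Q/Keq) = (8.314 J mol⁻¹ K⁻¹)(800 K) × ln(5.75e-5/7.31e-6)
   = (6.651 kJ/mol)(2.063) = 13.7 kJ/mol
ΔG > 0, so the forward reaction is non-spontaneous (proceeds in reverse).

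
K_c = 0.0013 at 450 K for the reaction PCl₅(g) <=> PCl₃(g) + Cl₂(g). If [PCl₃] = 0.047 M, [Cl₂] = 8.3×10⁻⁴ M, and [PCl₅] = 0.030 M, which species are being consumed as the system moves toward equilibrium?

none (at equilibrium)

Q_c = [PCl₃]·[Cl₂] / [PCl₅] = (0.047)·(8.3×10⁻⁴) / (0.030) = 0.0013
Q_c = 0.0013 = K_c; the system is at equilibrium.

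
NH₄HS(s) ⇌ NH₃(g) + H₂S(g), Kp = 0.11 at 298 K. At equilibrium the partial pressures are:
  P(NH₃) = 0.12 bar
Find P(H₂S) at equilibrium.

P(H₂S) = 0.92 bar

(NH₄HS is a pure solid — omitted from Kp.)
At equilibrium, Kp = P(NH₃)·P(H₂S) = 0.11.
(0.12)·(P(H₂S)) = 0.11
P(H₂S) = 0.917 = 0.92 bar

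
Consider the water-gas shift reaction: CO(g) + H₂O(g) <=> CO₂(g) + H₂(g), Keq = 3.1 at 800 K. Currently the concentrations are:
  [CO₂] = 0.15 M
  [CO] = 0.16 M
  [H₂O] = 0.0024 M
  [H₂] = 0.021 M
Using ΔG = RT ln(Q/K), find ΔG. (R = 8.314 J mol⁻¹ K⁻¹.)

ΔG = 6.47 kJ/mol

Q = [CO₂]·[H₂] / ([CO]·[H₂O]) = (0.15)·(0.021) / ((0.16)·(0.0024)) = 8.20
ΔG = RT ln(Q/Keq) = (8.314 J mol⁻¹ K⁻¹)(800 K) × ln(8.20/3.1)
   = (6.651 kJ/mol)(0.9727) = 6.47 kJ/mol
ΔG > 0, so the forward reaction is non-spontaneous (proceeds in reverse).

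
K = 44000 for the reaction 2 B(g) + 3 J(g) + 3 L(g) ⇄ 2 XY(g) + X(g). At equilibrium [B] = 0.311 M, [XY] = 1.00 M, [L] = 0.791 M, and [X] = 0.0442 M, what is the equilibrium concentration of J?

At equilibrium, K = [XY]²·[X] / ([B]²·[J]³·[L]³) = 44000.
(1.00)²·(0.0442) / ((0.311)²·([J])³·(0.791)³) = 44000
[J]³ = 2.10×10⁻⁵ ⇒ [J] = 0.0276 M

[J] = 0.0276 M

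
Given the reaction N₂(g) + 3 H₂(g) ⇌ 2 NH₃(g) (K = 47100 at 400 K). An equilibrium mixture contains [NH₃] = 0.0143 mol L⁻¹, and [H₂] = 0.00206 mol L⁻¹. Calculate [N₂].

[N₂] = 0.497 mol L⁻¹

At equilibrium, K = [NH₃]² / ([N₂]·[H₂]³) = 47100.
(0.0143)² / (([N₂])·(0.00206)³) = 47100
[N₂] = 0.497 mol L⁻¹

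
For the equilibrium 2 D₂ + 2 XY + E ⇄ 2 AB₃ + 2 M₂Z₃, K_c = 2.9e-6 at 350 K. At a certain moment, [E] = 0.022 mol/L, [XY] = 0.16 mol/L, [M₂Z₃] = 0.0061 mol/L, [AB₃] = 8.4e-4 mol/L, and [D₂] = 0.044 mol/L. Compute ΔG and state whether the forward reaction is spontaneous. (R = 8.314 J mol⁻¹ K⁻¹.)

Q_c = [AB₃]²·[M₂Z₃]² / ([D₂]²·[XY]²·[E]) = (8.4e-4)²·(0.0061)² / ((0.044)²·(0.16)²·(0.022)) = 2.41e-5
ΔG = RT ln(Q_c/K_c) = (8.314 J mol⁻¹ K⁻¹)(350 K) × ln(2.41e-5/2.9e-6)
   = (2.910 kJ/mol)(2.118) = 6.16 kJ/mol
ΔG > 0, so the forward reaction is non-spontaneous (proceeds in reverse).

ΔG = 6.16 kJ/mol; the forward reaction is non-spontaneous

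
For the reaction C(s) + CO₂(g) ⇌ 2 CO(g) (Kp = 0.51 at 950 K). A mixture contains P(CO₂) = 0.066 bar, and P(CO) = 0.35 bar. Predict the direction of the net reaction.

to the left

(C is a pure solid — omitted from Qp.)
Qp = P(CO)² / P(CO₂) = (0.35)² / (0.066) = 1.9
Qp = 1.9 > Kp = 0.51, so the reverse reaction proceeds.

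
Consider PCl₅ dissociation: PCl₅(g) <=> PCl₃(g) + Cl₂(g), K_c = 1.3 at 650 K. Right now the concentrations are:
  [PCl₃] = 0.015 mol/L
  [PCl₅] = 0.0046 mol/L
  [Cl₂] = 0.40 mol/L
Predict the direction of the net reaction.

Q_c = [PCl₃]·[Cl₂] / [PCl₅] = (0.015)·(0.40) / (0.0046) = 1.3
Q_c = 1.3 = K_c, so the system is already at equilibrium.

no net change (already at equilibrium)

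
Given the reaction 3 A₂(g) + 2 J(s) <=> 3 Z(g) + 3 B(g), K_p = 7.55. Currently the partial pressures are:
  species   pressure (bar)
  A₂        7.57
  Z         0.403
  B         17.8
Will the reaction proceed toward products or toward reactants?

(J is a pure solid — omitted from Q_p.)
Q_p = P(Z)³·P(B)³ / P(A₂)³ = (0.403)³·(17.8)³ / (7.57)³ = 0.851
Q_p = 0.851 < K_p = 7.55, so the forward reaction proceeds.

toward products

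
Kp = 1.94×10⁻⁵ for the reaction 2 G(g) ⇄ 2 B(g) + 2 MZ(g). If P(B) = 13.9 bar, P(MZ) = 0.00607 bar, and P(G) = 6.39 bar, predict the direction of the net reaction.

to the left

Qp = P(B)²·P(MZ)² / P(G)² = (13.9)²·(0.00607)² / (6.39)² = 1.74×10⁻⁴
Qp = 1.74×10⁻⁴ > Kp = 1.94×10⁻⁵, so the reverse reaction proceeds.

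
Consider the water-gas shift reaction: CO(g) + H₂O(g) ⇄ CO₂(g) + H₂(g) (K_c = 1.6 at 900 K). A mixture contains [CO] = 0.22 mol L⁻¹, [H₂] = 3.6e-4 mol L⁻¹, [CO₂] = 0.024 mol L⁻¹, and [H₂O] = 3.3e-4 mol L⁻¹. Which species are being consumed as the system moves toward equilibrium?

CO, H₂O (reactants)

Q_c = [CO₂]·[H₂] / ([CO]·[H₂O]) = (0.024)·(3.6e-4) / ((0.22)·(3.3e-4)) = 0.12
Q_c = 0.12 < K_c = 1.6: net forward reaction.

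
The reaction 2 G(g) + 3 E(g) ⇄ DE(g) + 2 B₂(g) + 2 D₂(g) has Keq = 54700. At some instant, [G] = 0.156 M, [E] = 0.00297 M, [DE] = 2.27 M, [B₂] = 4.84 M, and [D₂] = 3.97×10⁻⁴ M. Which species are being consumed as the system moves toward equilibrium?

G, E (reactants)

Q = [DE]·[B₂]²·[D₂]² / ([G]²·[E]³) = (2.27)·(4.84)²·(3.97×10⁻⁴)² / ((0.156)²·(0.00297)³) = 13100
Q = 13100 < Keq = 54700: net forward reaction.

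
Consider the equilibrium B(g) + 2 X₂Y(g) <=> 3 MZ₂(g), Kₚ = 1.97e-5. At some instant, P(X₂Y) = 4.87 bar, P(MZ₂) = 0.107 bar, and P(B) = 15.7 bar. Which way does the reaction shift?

Qₚ = P(MZ₂)³ / (P(B)·P(X₂Y)²) = (0.107)³ / ((15.7)·(4.87)²) = 3.29e-6
Qₚ = 3.29e-6 < Kₚ = 1.97e-5, so the forward reaction proceeds.

forward (toward products)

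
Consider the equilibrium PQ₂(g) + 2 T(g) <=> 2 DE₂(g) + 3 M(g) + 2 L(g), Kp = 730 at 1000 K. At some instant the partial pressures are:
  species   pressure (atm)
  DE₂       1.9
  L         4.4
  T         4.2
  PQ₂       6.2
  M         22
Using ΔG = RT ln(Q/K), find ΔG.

ΔG = 18.6 kJ/mol

Qp = P(DE₂)²·P(M)³·P(L)² / (P(PQ₂)·P(T)²) = (1.9)²·(22)³·(4.4)² / ((6.2)·(4.2)²) = 6800
ΔG = RT ln(Qp/Kp) = (8.314 J mol⁻¹ K⁻¹)(1000 K) × ln(6800/730)
   = (8.314 kJ/mol)(2.232) = 18.6 kJ/mol
ΔG > 0, so the forward reaction is non-spontaneous (proceeds in reverse).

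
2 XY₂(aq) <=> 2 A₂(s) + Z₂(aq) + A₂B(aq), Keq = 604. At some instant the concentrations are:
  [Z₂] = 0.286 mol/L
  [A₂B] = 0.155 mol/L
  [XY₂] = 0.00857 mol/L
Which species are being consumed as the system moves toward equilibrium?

none (at equilibrium)

(A₂ is a pure solid — omitted from Q.)
Q = [Z₂]·[A₂B] / [XY₂]² = (0.286)·(0.155) / (0.00857)² = 604
Q = 604 = Keq; the system is at equilibrium.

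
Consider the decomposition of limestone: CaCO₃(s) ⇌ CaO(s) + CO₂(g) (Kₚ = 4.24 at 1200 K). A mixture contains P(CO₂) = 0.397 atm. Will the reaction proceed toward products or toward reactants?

(CaCO₃, CaO are pure solids — omitted from Qₚ.)
Qₚ = P(CO₂) = 0.397
Qₚ = 0.397 < Kₚ = 4.24, so the forward reaction proceeds.

in the forward direction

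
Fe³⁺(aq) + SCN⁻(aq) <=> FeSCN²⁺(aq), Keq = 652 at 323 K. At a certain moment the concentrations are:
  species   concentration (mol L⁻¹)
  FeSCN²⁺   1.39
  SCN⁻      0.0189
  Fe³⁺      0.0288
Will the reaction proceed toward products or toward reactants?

toward reactants

Q = [FeSCN²⁺] / ([Fe³⁺]·[SCN⁻]) = (1.39) / ((0.0288)·(0.0189)) = 2550
Q = 2550 > Keq = 652, so the reverse reaction proceeds.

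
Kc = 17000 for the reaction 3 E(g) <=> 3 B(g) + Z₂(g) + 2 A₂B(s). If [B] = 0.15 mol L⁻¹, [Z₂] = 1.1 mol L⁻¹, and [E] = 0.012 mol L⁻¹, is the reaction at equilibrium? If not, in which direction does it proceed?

(A₂B is a pure solid — omitted from Qc.)
Qc = [B]³·[Z₂] / [E]³ = (0.15)³·(1.1) / (0.012)³ = 2100
Qc = 2100 < Kc = 17000, so the forward reaction proceeds.

forward (toward products)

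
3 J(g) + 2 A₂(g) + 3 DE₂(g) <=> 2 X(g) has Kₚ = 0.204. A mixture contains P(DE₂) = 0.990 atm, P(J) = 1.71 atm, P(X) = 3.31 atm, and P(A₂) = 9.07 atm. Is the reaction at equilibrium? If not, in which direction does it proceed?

in the forward direction

Qₚ = P(X)² / (P(J)³·P(A₂)²·P(DE₂)³) = (3.31)² / ((1.71)³·(9.07)²·(0.990)³) = 0.0275
Qₚ = 0.0275 < Kₚ = 0.204, so the forward reaction proceeds.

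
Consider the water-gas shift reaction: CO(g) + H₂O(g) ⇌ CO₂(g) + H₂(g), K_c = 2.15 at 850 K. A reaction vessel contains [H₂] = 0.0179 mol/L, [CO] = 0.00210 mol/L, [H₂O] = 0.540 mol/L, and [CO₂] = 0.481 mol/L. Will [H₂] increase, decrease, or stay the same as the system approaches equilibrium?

decrease

Q_c = [CO₂]·[H₂] / ([CO]·[H₂O]) = (0.481)·(0.0179) / ((0.00210)·(0.540)) = 7.59
Q_c = 7.59 > K_c = 2.15: net reverse reaction.
H₂ is a product, so it decreases.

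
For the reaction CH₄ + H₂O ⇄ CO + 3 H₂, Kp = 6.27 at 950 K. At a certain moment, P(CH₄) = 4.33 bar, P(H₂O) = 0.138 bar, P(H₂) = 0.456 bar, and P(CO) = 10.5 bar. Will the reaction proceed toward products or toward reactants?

Qp = P(CO)·P(H₂)³ / (P(CH₄)·P(H₂O)) = (10.5)·(0.456)³ / ((4.33)·(0.138)) = 1.67
Qp = 1.67 < Kp = 6.27, so the forward reaction proceeds.

forward (toward products)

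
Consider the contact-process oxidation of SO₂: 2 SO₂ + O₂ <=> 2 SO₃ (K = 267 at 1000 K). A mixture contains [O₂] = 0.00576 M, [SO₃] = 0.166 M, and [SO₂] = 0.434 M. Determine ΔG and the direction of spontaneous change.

Q = [SO₃]² / ([SO₂]²·[O₂]) = (0.166)² / ((0.434)²·(0.00576)) = 25.4
ΔG = RT ln(Q/K) = (8.314 J mol⁻¹ K⁻¹)(1000 K) × ln(25.4/267)
   = (8.314 kJ/mol)(-2.352) = -19.6 kJ/mol
ΔG < 0, so the forward reaction is spontaneous (proceeds forward).

ΔG = -19.6 kJ/mol; the forward reaction is spontaneous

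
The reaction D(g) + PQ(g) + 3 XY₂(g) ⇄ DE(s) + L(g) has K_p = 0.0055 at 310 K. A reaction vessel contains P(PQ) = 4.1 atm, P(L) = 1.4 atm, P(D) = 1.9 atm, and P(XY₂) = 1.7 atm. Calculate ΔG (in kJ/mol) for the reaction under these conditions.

ΔG = 4.88 kJ/mol

(DE is a pure solid — omitted from Q_p.)
Q_p = P(L) / (P(D)·P(PQ)·P(XY₂)³) = (1.4) / ((1.9)·(4.1)·(1.7)³) = 0.0366
ΔG = RT ln(Q_p/K_p) = (8.314 J mol⁻¹ K⁻¹)(310 K) × ln(0.0366/0.0055)
   = (2.577 kJ/mol)(1.895) = 4.88 kJ/mol
ΔG > 0, so the forward reaction is non-spontaneous (proceeds in reverse).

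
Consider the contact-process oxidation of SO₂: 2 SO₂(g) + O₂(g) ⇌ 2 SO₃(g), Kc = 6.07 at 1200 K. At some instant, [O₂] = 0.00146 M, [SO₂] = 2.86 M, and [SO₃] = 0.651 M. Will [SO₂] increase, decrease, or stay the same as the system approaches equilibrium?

increase

Qc = [SO₃]² / ([SO₂]²·[O₂]) = (0.651)² / ((2.86)²·(0.00146)) = 35.5
Qc = 35.5 > Kc = 6.07: net reverse reaction.
SO₂ is a reactant, so it increases.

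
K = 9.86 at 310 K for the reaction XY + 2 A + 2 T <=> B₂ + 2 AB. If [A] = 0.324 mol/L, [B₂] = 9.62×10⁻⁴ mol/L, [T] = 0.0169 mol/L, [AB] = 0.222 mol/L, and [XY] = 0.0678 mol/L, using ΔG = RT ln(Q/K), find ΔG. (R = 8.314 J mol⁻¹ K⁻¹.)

Q = [B₂]·[AB]² / ([XY]·[A]²·[T]²) = (9.62×10⁻⁴)·(0.222)² / ((0.0678)·(0.324)²·(0.0169)²) = 23.3
ΔG = RT ln(Q/K) = (8.314 J mol⁻¹ K⁻¹)(310 K) × ln(23.3/9.86)
   = (2.577 kJ/mol)(0.8600) = 2.22 kJ/mol
ΔG > 0, so the forward reaction is non-spontaneous (proceeds in reverse).

ΔG = 2.22 kJ/mol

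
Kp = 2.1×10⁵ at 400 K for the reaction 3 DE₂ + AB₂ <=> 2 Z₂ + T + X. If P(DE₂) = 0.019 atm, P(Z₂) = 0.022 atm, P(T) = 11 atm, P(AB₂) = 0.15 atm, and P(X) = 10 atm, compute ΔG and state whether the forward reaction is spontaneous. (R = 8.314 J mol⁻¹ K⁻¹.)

ΔG = -4.66 kJ/mol; the forward reaction is spontaneous

Qp = P(Z₂)²·P(T)·P(X) / (P(DE₂)³·P(AB₂)) = (0.022)²·(11)·(10) / ((0.019)³·(0.15)) = 51700
ΔG = RT ln(Qp/Kp) = (8.314 J mol⁻¹ K⁻¹)(400 K) × ln(51700/2.1×10⁵)
   = (3.326 kJ/mol)(-1.402) = -4.66 kJ/mol
ΔG < 0, so the forward reaction is spontaneous (proceeds forward).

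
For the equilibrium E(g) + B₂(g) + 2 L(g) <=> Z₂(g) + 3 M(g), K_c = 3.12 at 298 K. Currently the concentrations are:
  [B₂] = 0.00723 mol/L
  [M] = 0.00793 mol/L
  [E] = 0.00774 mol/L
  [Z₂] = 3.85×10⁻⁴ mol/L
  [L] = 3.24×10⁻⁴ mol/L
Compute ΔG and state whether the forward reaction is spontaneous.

ΔG = 5.82 kJ/mol; the forward reaction is non-spontaneous

Q_c = [Z₂]·[M]³ / ([E]·[B₂]·[L]²) = (3.85×10⁻⁴)·(0.00793)³ / ((0.00774)·(0.00723)·(3.24×10⁻⁴)²) = 32.7
ΔG = RT ln(Q_c/K_c) = (8.314 J mol⁻¹ K⁻¹)(298 K) × ln(32.7/3.12)
   = (2.478 kJ/mol)(2.350) = 5.82 kJ/mol
ΔG > 0, so the forward reaction is non-spontaneous (proceeds in reverse).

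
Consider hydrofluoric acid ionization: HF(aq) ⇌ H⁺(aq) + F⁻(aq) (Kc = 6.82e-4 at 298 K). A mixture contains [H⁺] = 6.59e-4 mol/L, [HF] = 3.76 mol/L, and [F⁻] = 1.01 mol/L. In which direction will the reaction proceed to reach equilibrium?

Qc = [H⁺]·[F⁻] / [HF] = (6.59e-4)·(1.01) / (3.76) = 1.77e-4
Qc = 1.77e-4 < Kc = 6.82e-4, so the forward reaction proceeds.

to the right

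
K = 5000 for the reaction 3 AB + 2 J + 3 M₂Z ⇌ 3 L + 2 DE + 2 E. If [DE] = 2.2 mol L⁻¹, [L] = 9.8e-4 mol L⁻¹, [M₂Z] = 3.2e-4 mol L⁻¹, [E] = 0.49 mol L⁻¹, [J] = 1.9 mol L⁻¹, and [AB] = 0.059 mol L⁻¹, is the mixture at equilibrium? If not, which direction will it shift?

Q = [L]³·[DE]²·[E]² / ([AB]³·[J]²·[M₂Z]³) = (9.8e-4)³·(2.2)²·(0.49)² / ((0.059)³·(1.9)²·(3.2e-4)³) = 45000
Q = 45000 > K = 5000: net reverse reaction.

no; Q > K, reaction proceeds in reverse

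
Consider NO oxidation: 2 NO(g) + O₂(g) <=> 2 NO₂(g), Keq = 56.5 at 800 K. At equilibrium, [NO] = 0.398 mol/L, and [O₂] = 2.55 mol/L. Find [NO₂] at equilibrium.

At equilibrium, Keq = [NO₂]² / ([NO]²·[O₂]) = 56.5.
([NO₂])² / ((0.398)²·(2.55)) = 56.5
[NO₂]² = 22.8 ⇒ [NO₂] = 4.78 mol/L

[NO₂] = 4.78 mol/L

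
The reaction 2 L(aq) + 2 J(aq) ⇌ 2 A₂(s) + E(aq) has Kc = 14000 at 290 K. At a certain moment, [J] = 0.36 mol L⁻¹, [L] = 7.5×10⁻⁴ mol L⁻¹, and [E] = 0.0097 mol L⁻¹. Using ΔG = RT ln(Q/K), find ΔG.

ΔG = 5.43 kJ/mol

(A₂ is a pure solid — omitted from Qc.)
Qc = [E] / ([L]²·[J]²) = (0.0097) / ((7.5×10⁻⁴)²·(0.36)²) = 1.33×10⁵
ΔG = RT ln(Qc/Kc) = (8.314 J mol⁻¹ K⁻¹)(290 K) × ln(1.33×10⁵/14000)
   = (2.411 kJ/mol)(2.251) = 5.43 kJ/mol
ΔG > 0, so the forward reaction is non-spontaneous (proceeds in reverse).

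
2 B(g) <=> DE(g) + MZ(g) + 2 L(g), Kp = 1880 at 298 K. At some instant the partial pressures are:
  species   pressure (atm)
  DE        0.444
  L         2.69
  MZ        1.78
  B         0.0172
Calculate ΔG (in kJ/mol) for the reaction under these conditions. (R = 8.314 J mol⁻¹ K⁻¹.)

ΔG = 5.77 kJ/mol

Qp = P(DE)·P(MZ)·P(L)² / P(B)² = (0.444)·(1.78)·(2.69)² / (0.0172)² = 19300
ΔG = RT ln(Qp/Kp) = (8.314 J mol⁻¹ K⁻¹)(298 K) × ln(19300/1880)
   = (2.478 kJ/mol)(2.329) = 5.77 kJ/mol
ΔG > 0, so the forward reaction is non-spontaneous (proceeds in reverse).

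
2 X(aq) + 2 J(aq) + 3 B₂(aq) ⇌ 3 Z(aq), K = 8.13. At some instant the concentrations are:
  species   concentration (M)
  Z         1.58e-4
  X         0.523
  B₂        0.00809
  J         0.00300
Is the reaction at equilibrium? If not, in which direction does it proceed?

Q = [Z]³ / ([X]²·[J]²·[B₂]³) = (1.58e-4)³ / ((0.523)²·(0.00300)²·(0.00809)³) = 3.03
Q = 3.03 < K = 8.13, so the forward reaction proceeds.

toward products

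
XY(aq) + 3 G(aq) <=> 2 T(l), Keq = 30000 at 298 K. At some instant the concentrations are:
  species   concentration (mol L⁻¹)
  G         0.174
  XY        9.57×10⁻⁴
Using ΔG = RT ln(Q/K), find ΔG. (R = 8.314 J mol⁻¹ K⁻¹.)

ΔG = 4.68 kJ/mol

(T is a pure liquid — omitted from Q.)
Q = 1 / ([XY]·[G]³) = 1 / ((9.57×10⁻⁴)·(0.174)³) = 1.98×10⁵
ΔG = RT ln(Q/Keq) = (8.314 J mol⁻¹ K⁻¹)(298 K) × ln(1.98×10⁵/30000)
   = (2.478 kJ/mol)(1.887) = 4.68 kJ/mol
ΔG > 0, so the forward reaction is non-spontaneous (proceeds in reverse).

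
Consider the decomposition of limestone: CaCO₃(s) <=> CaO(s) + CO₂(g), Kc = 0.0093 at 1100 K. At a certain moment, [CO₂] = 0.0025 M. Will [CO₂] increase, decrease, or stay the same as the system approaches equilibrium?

increase

(CaCO₃, CaO are pure solids — omitted from Qc.)
Qc = [CO₂] = 0.0025
Qc = 0.0025 < Kc = 0.0093: net forward reaction.
CO₂ is a product, so it increases.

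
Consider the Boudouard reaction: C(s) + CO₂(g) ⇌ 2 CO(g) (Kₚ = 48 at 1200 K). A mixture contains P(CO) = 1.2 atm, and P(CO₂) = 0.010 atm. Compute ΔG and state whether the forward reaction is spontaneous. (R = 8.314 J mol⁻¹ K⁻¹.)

ΔG = 11.0 kJ/mol; the forward reaction is non-spontaneous

(C is a pure solid — omitted from Qₚ.)
Qₚ = P(CO)² / P(CO₂) = (1.2)² / (0.010) = 144
ΔG = RT ln(Qₚ/Kₚ) = (8.314 J mol⁻¹ K⁻¹)(1200 K) × ln(144/48)
   = (9.977 kJ/mol)(1.099) = 11.0 kJ/mol
ΔG > 0, so the forward reaction is non-spontaneous (proceeds in reverse).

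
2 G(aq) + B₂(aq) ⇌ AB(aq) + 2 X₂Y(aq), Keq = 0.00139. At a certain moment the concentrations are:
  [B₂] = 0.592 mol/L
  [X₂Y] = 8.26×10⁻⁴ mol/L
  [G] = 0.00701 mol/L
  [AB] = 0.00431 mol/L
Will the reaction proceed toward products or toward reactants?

Q = [AB]·[X₂Y]² / ([G]²·[B₂]) = (0.00431)·(8.26×10⁻⁴)² / ((0.00701)²·(0.592)) = 1.01×10⁻⁴
Q = 1.01×10⁻⁴ < Keq = 0.00139, so the forward reaction proceeds.

toward products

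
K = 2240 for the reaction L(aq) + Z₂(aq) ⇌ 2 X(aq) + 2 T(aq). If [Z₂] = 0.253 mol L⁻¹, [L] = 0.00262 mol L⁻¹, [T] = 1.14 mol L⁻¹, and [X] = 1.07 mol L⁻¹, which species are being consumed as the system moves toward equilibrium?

Q = [X]²·[T]² / ([L]·[Z₂]) = (1.07)²·(1.14)² / ((0.00262)·(0.253)) = 2240
Q = 2240 = K; the system is at equilibrium.

none (at equilibrium)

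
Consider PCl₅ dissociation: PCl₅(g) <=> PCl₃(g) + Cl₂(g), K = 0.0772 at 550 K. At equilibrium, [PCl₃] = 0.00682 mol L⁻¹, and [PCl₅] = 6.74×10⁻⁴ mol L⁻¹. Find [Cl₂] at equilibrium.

At equilibrium, K = [PCl₃]·[Cl₂] / [PCl₅] = 0.0772.
(0.00682)·([Cl₂]) / (6.74×10⁻⁴) = 0.0772
[Cl₂] = 0.00763 mol L⁻¹

[Cl₂] = 0.00763 mol L⁻¹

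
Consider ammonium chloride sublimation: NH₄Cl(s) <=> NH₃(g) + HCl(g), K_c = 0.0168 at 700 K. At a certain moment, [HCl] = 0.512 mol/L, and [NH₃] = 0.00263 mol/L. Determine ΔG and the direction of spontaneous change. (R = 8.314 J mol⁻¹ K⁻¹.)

ΔG = -14.7 kJ/mol; the forward reaction is spontaneous

(NH₄Cl is a pure solid — omitted from Q_c.)
Q_c = [NH₃]·[HCl] = (0.00263)·(0.512) = 0.00135
ΔG = RT ln(Q_c/K_c) = (8.314 J mol⁻¹ K⁻¹)(700 K) × ln(0.00135/0.0168)
   = (5.820 kJ/mol)(-2.521) = -14.7 kJ/mol
ΔG < 0, so the forward reaction is spontaneous (proceeds forward).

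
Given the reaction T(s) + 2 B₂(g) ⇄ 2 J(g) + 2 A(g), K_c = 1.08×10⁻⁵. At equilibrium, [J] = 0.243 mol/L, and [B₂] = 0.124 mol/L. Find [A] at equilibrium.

[A] = 0.00168 mol/L

(T is a pure solid — omitted from K_c.)
At equilibrium, K_c = [J]²·[A]² / [B₂]² = 1.08×10⁻⁵.
(0.243)²·([A])² / (0.124)² = 1.08×10⁻⁵
[A]² = 2.81×10⁻⁶ ⇒ [A] = 0.00168 mol/L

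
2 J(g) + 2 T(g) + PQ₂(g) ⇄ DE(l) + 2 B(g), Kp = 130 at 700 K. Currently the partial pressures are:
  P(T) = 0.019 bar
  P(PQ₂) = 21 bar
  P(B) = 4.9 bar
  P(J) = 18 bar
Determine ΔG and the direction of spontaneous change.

(DE is a pure liquid — omitted from Qp.)
Qp = P(B)² / (P(J)²·P(T)²·P(PQ₂)) = (4.9)² / ((18)²·(0.019)²·(21)) = 9.78
ΔG = RT ln(Qp/Kp) = (8.314 J mol⁻¹ K⁻¹)(700 K) × ln(9.78/130)
   = (5.820 kJ/mol)(-2.587) = -15.1 kJ/mol
ΔG < 0, so the forward reaction is spontaneous (proceeds forward).

ΔG = -15.1 kJ/mol; the forward reaction is spontaneous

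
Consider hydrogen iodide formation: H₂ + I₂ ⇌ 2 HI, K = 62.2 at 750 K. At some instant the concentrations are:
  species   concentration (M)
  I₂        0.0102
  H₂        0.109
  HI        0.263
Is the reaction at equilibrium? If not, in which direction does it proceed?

no net change (already at equilibrium)

Q = [HI]² / ([H₂]·[I₂]) = (0.263)² / ((0.109)·(0.0102)) = 62.2
Q = 62.2 = K, so the system is already at equilibrium.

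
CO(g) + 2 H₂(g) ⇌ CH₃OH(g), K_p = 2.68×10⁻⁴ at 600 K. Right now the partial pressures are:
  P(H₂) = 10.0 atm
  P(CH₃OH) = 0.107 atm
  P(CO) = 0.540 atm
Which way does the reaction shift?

Q_p = P(CH₃OH) / (P(CO)·P(H₂)²) = (0.107) / ((0.540)·(10.0)²) = 0.00198
Q_p = 0.00198 > K_p = 2.68×10⁻⁴, so the reverse reaction proceeds.

to the left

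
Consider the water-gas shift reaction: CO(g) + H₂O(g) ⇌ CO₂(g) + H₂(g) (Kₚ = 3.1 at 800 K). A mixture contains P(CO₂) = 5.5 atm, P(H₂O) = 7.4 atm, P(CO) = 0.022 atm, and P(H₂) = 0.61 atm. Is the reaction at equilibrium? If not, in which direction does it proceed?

Qₚ = P(CO₂)·P(H₂) / (P(CO)·P(H₂O)) = (5.5)·(0.61) / ((0.022)·(7.4)) = 21
Qₚ = 21 > Kₚ = 3.1, so the reverse reaction proceeds.

in the reverse direction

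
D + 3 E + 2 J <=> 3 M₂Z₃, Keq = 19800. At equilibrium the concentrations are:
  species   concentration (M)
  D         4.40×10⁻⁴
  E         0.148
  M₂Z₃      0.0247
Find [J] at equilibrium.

At equilibrium, Keq = [M₂Z₃]³ / ([D]·[E]³·[J]²) = 19800.
(0.0247)³ / ((4.40×10⁻⁴)·(0.148)³·([J])²) = 19800
[J]² = 5.34×10⁻⁴ ⇒ [J] = 0.0231 M

[J] = 0.0231 M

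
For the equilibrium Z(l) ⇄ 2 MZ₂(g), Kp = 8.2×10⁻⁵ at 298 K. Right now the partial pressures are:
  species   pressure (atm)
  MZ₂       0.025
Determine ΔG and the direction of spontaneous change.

ΔG = 5.03 kJ/mol; the forward reaction is non-spontaneous

(Z is a pure liquid — omitted from Qp.)
Qp = P(MZ₂)² = (0.025)² = 6.25×10⁻⁴
ΔG = RT ln(Qp/Kp) = (8.314 J mol⁻¹ K⁻¹)(298 K) × ln(6.25×10⁻⁴/8.2×10⁻⁵)
   = (2.478 kJ/mol)(2.031) = 5.03 kJ/mol
ΔG > 0, so the forward reaction is non-spontaneous (proceeds in reverse).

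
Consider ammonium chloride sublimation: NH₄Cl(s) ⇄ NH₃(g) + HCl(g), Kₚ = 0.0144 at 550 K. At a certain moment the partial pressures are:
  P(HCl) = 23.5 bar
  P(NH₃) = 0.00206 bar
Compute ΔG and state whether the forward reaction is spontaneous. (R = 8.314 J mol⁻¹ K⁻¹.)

ΔG = 5.54 kJ/mol; the forward reaction is non-spontaneous

(NH₄Cl is a pure solid — omitted from Qₚ.)
Qₚ = P(NH₃)·P(HCl) = (0.00206)·(23.5) = 0.0484
ΔG = RT ln(Qₚ/Kₚ) = (8.314 J mol⁻¹ K⁻¹)(550 K) × ln(0.0484/0.0144)
   = (4.573 kJ/mol)(1.212) = 5.54 kJ/mol
ΔG > 0, so the forward reaction is non-spontaneous (proceeds in reverse).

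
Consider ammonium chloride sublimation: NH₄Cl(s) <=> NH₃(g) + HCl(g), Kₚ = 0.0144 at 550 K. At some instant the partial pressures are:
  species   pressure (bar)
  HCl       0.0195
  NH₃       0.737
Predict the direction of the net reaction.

(NH₄Cl is a pure solid — omitted from Qₚ.)
Qₚ = P(NH₃)·P(HCl) = (0.737)·(0.0195) = 0.0144
Qₚ = 0.0144 = Kₚ, so the system is already at equilibrium.

neither direction; the system is at equilibrium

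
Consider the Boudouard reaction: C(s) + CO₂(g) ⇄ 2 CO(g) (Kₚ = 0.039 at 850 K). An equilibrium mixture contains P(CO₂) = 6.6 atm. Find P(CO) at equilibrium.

(C is a pure solid — omitted from Kₚ.)
At equilibrium, Kₚ = P(CO)² / P(CO₂) = 0.039.
(P(CO))² / (6.6) = 0.039
P(CO)² = 0.257 ⇒ P(CO) = 0.51 atm

P(CO) = 0.51 atm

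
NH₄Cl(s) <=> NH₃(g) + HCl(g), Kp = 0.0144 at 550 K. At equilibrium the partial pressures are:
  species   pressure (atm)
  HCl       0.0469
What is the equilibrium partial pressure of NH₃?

P(NH₃) = 0.307 atm

(NH₄Cl is a pure solid — omitted from Kp.)
At equilibrium, Kp = P(NH₃)·P(HCl) = 0.0144.
(P(NH₃))·(0.0469) = 0.0144
P(NH₃) = 0.307 atm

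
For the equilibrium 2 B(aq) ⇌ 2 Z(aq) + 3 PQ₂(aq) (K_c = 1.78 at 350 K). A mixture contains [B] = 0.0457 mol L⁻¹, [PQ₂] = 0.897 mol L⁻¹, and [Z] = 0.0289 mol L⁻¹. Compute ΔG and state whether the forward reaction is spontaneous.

Q_c = [Z]²·[PQ₂]³ / [B]² = (0.0289)²·(0.897)³ / (0.0457)² = 0.289
ΔG = RT ln(Q_c/K_c) = (8.314 J mol⁻¹ K⁻¹)(350 K) × ln(0.289/1.78)
   = (2.910 kJ/mol)(-1.818) = -5.29 kJ/mol
ΔG < 0, so the forward reaction is spontaneous (proceeds forward).

ΔG = -5.29 kJ/mol; the forward reaction is spontaneous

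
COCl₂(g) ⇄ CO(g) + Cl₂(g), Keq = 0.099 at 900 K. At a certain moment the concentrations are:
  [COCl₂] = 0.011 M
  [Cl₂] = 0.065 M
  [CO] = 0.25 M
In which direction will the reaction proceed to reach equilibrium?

Q = [CO]·[Cl₂] / [COCl₂] = (0.25)·(0.065) / (0.011) = 1.5
Q = 1.5 > Keq = 0.099, so the reverse reaction proceeds.

to the left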